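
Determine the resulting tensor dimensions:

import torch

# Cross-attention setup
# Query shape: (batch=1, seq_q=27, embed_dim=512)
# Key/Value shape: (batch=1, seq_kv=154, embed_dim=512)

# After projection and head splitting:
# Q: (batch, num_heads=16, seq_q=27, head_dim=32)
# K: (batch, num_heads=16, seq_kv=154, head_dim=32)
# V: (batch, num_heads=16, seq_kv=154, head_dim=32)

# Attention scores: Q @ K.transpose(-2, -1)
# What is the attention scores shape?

Input shape: (1, 27, 512)
Output shape: (1, 16, 27, 154)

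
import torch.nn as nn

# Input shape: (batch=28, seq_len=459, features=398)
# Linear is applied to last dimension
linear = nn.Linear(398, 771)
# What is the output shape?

Input shape: (28, 459, 398)
Output shape: (28, 459, 771)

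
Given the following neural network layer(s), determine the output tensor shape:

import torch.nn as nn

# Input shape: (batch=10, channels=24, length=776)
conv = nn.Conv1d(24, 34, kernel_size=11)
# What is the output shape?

Input shape: (10, 24, 776)
Output shape: (10, 34, 766)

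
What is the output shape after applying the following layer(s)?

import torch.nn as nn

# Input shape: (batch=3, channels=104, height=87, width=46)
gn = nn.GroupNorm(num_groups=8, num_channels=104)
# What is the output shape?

Input shape: (3, 104, 87, 46)
Output shape: (3, 104, 87, 46)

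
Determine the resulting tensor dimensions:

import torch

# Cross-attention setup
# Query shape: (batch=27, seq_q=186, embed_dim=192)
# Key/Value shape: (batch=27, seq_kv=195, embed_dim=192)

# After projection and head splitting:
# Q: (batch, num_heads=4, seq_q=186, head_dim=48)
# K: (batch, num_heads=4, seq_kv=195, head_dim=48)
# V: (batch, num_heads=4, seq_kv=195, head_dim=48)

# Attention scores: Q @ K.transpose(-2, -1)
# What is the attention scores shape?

Input shape: (27, 186, 192)
Output shape: (27, 4, 186, 195)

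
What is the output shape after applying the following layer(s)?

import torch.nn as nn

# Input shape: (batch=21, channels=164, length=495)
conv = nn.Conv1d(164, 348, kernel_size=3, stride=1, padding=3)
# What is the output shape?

Input shape: (21, 164, 495)
Output shape: (21, 348, 499)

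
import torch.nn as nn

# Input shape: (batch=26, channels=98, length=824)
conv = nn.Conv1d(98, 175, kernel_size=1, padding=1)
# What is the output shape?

Input shape: (26, 98, 824)
Output shape: (26, 175, 826)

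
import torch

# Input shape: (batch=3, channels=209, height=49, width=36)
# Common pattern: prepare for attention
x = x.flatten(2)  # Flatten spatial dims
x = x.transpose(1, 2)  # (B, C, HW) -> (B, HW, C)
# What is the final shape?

Input shape: (3, 209, 49, 36)
  -> after flatten(2): (3, 209, 1764)
Output shape: (3, 1764, 209)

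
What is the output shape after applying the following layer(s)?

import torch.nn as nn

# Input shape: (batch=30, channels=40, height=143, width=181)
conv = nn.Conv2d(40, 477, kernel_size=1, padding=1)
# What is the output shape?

Input shape: (30, 40, 143, 181)
Output shape: (30, 477, 145, 183)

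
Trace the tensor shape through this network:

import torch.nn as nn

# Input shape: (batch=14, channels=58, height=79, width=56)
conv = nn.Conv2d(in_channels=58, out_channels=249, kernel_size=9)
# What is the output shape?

Input shape: (14, 58, 79, 56)
Output shape: (14, 249, 71, 48)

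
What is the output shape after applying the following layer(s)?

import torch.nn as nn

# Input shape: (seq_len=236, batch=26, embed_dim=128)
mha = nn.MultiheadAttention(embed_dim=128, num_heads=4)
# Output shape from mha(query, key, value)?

Input shape: (236, 26, 128)
Output shape: (236, 26, 128)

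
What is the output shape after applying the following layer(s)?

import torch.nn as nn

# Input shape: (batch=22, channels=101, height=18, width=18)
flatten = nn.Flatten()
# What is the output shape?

Input shape: (22, 101, 18, 18)
Output shape: (22, 32724)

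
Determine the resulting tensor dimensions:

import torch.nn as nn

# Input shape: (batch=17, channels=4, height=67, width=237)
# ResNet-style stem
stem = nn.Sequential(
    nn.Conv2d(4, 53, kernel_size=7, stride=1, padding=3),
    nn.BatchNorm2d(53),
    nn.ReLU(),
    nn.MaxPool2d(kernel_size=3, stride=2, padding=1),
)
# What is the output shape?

Input shape: (17, 4, 67, 237)
  -> after Conv2d 7x7 stride=1: (17, 53, 67, 237)
Output shape: (17, 53, 34, 119)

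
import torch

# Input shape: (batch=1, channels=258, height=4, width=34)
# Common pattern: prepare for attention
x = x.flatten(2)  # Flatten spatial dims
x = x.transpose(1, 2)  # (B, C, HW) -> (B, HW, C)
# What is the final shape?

Input shape: (1, 258, 4, 34)
  -> after flatten(2): (1, 258, 136)
Output shape: (1, 136, 258)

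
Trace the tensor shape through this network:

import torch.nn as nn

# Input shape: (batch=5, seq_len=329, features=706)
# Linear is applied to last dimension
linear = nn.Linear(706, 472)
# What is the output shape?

Input shape: (5, 329, 706)
Output shape: (5, 329, 472)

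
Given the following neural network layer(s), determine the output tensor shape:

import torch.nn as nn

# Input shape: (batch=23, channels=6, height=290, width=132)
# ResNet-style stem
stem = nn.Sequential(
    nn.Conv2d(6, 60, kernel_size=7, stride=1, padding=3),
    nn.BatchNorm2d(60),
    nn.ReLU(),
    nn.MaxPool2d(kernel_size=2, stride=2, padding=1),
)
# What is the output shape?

Input shape: (23, 6, 290, 132)
  -> after Conv2d 7x7 stride=1: (23, 60, 290, 132)
Output shape: (23, 60, 146, 67)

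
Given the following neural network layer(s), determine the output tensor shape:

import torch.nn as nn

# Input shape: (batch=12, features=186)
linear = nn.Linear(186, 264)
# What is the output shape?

Input shape: (12, 186)
Output shape: (12, 264)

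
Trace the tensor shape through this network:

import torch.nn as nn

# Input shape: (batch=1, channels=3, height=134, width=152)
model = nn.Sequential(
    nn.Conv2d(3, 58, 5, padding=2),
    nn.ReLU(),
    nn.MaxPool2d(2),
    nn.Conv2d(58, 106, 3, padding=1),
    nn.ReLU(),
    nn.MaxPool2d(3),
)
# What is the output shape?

Input shape: (1, 3, 134, 152)
  -> after first Conv2d: (1, 58, 134, 152)
  -> after first MaxPool2d: (1, 58, 67, 76)
  -> after second Conv2d: (1, 106, 67, 76)
Output shape: (1, 106, 22, 25)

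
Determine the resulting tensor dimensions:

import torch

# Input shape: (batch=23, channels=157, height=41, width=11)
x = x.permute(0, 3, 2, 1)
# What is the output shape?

Input shape: (23, 157, 41, 11)
Output shape: (23, 11, 41, 157)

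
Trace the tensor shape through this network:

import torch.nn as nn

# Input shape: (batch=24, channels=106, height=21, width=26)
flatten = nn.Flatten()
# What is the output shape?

Input shape: (24, 106, 21, 26)
Output shape: (24, 57876)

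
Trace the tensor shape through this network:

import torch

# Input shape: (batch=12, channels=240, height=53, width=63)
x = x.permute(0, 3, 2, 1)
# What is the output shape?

Input shape: (12, 240, 53, 63)
Output shape: (12, 63, 53, 240)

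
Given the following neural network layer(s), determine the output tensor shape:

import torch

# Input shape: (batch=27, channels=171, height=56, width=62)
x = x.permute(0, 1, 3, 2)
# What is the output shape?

Input shape: (27, 171, 56, 62)
Output shape: (27, 171, 62, 56)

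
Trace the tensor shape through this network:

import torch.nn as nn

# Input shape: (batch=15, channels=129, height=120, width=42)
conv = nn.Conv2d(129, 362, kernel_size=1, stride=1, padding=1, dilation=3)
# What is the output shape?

Input shape: (15, 129, 120, 42)
Output shape: (15, 362, 122, 44)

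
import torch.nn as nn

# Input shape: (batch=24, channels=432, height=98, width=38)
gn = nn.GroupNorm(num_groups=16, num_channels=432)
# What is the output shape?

Input shape: (24, 432, 98, 38)
Output shape: (24, 432, 98, 38)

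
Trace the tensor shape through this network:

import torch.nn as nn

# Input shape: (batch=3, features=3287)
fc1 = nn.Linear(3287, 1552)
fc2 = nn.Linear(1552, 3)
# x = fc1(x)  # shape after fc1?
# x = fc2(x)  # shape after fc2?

Input shape: (3, 3287)
  -> after fc1: (3, 1552)
Output shape: (3, 3)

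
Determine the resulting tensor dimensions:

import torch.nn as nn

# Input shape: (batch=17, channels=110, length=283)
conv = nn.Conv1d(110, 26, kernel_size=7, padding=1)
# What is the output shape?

Input shape: (17, 110, 283)
Output shape: (17, 26, 279)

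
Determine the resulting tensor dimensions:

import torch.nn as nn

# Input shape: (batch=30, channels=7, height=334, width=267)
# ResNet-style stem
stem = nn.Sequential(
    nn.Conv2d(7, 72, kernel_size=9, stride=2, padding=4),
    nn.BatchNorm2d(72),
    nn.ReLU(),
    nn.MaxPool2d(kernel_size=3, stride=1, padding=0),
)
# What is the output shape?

Input shape: (30, 7, 334, 267)
  -> after Conv2d 9x9 stride=2: (30, 72, 167, 134)
Output shape: (30, 72, 165, 132)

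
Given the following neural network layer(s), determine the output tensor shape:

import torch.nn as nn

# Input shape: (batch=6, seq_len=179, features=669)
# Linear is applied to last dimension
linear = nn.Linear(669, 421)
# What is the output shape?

Input shape: (6, 179, 669)
Output shape: (6, 179, 421)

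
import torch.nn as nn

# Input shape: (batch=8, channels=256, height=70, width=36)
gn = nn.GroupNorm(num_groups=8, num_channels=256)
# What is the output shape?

Input shape: (8, 256, 70, 36)
Output shape: (8, 256, 70, 36)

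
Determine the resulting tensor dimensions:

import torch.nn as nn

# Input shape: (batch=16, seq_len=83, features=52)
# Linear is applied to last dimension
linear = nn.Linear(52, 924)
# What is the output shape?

Input shape: (16, 83, 52)
Output shape: (16, 83, 924)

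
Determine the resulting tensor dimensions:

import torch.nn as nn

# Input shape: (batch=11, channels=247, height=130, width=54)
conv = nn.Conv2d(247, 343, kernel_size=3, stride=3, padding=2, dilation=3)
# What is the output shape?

Input shape: (11, 247, 130, 54)
Output shape: (11, 343, 43, 18)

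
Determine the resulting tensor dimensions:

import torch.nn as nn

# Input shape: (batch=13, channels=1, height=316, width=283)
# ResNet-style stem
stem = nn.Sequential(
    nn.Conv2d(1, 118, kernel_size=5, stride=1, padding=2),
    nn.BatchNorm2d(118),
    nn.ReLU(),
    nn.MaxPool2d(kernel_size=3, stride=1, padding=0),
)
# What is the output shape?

Input shape: (13, 1, 316, 283)
  -> after Conv2d 5x5 stride=1: (13, 118, 316, 283)
Output shape: (13, 118, 314, 281)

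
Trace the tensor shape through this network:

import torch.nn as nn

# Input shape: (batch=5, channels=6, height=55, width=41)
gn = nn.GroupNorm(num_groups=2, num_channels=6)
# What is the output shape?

Input shape: (5, 6, 55, 41)
Output shape: (5, 6, 55, 41)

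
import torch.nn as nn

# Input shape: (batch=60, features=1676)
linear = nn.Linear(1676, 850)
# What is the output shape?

Input shape: (60, 1676)
Output shape: (60, 850)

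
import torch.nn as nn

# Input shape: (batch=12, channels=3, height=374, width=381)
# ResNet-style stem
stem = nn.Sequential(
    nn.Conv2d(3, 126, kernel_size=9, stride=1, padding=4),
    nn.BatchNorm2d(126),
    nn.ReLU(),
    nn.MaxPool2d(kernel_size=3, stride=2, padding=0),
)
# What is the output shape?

Input shape: (12, 3, 374, 381)
  -> after Conv2d 9x9 stride=1: (12, 126, 374, 381)
Output shape: (12, 126, 186, 190)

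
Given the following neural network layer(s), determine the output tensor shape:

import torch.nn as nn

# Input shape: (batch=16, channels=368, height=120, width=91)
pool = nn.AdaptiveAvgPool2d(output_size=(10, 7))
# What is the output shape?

Input shape: (16, 368, 120, 91)
Output shape: (16, 368, 10, 7)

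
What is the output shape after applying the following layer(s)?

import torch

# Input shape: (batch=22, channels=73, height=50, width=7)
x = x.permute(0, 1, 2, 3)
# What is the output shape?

Input shape: (22, 73, 50, 7)
Output shape: (22, 73, 50, 7)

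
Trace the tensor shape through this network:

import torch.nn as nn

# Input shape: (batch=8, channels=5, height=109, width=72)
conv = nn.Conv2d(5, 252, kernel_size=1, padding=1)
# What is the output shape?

Input shape: (8, 5, 109, 72)
Output shape: (8, 252, 111, 74)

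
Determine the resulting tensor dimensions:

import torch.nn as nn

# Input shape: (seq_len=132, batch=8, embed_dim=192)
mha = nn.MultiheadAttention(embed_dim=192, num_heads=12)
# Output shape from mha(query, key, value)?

Input shape: (132, 8, 192)
Output shape: (132, 8, 192)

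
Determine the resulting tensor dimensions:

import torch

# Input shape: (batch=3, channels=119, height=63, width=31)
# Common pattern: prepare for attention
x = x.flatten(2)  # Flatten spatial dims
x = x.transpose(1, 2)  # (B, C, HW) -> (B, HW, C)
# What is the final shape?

Input shape: (3, 119, 63, 31)
  -> after flatten(2): (3, 119, 1953)
Output shape: (3, 1953, 119)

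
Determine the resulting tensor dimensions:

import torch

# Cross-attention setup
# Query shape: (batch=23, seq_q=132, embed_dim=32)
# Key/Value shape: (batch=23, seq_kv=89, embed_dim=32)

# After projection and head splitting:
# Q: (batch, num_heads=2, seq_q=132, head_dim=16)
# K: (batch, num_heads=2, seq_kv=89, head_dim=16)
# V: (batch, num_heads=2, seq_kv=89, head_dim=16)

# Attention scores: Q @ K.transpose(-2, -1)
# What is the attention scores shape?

Input shape: (23, 132, 32)
Output shape: (23, 2, 132, 89)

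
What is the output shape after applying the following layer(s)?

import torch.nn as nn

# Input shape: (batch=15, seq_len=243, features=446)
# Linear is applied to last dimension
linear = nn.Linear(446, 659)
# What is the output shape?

Input shape: (15, 243, 446)
Output shape: (15, 243, 659)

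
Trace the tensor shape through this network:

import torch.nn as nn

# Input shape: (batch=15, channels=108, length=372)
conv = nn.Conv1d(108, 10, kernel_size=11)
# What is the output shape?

Input shape: (15, 108, 372)
Output shape: (15, 10, 362)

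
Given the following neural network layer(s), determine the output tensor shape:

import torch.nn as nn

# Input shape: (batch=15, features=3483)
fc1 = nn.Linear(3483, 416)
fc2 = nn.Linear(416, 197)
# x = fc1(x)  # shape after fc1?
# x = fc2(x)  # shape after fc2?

Input shape: (15, 3483)
  -> after fc1: (15, 416)
Output shape: (15, 197)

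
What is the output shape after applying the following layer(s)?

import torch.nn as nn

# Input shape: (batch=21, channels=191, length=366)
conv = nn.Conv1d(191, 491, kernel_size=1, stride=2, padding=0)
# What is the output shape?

Input shape: (21, 191, 366)
Output shape: (21, 491, 183)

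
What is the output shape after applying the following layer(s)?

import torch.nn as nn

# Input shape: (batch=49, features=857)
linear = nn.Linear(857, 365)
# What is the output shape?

Input shape: (49, 857)
Output shape: (49, 365)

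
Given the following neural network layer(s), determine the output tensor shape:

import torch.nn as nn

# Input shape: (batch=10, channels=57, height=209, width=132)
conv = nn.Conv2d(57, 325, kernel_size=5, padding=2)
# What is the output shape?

Input shape: (10, 57, 209, 132)
Output shape: (10, 325, 209, 132)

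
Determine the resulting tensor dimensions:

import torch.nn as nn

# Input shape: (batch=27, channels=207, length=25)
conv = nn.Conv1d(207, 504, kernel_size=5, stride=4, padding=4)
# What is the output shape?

Input shape: (27, 207, 25)
Output shape: (27, 504, 8)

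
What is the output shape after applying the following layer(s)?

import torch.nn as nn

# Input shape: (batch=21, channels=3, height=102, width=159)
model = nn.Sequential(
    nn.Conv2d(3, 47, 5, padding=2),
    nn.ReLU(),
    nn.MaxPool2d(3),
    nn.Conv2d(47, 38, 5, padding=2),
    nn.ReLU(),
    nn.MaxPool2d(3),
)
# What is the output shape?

Input shape: (21, 3, 102, 159)
  -> after first Conv2d: (21, 47, 102, 159)
  -> after first MaxPool2d: (21, 47, 34, 53)
  -> after second Conv2d: (21, 38, 34, 53)
Output shape: (21, 38, 11, 17)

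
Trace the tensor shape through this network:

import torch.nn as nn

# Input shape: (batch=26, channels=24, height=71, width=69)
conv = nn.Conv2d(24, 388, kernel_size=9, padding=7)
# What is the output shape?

Input shape: (26, 24, 71, 69)
Output shape: (26, 388, 77, 75)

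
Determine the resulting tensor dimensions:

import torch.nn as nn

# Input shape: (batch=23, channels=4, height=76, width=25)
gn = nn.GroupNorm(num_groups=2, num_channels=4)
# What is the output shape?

Input shape: (23, 4, 76, 25)
Output shape: (23, 4, 76, 25)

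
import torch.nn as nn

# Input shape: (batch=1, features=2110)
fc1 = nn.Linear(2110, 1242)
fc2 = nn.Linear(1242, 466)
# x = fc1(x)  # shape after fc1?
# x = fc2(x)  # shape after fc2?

Input shape: (1, 2110)
  -> after fc1: (1, 1242)
Output shape: (1, 466)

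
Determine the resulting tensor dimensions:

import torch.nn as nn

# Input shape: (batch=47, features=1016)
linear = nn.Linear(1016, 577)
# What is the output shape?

Input shape: (47, 1016)
Output shape: (47, 577)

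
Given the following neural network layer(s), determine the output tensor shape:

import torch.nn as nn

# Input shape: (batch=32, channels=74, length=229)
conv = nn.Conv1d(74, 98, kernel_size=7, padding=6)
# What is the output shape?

Input shape: (32, 74, 229)
Output shape: (32, 98, 235)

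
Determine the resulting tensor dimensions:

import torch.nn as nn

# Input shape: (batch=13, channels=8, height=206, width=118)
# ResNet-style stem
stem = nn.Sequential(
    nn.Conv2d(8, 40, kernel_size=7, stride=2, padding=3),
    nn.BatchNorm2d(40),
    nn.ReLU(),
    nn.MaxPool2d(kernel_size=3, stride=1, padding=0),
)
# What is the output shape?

Input shape: (13, 8, 206, 118)
  -> after Conv2d 7x7 stride=2: (13, 40, 103, 59)
Output shape: (13, 40, 101, 57)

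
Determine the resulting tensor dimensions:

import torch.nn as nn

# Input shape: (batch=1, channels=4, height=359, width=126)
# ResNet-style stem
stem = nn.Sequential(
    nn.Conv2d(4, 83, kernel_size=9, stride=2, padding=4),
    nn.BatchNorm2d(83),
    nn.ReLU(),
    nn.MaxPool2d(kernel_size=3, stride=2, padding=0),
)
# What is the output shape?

Input shape: (1, 4, 359, 126)
  -> after Conv2d 9x9 stride=2: (1, 83, 180, 63)
Output shape: (1, 83, 89, 31)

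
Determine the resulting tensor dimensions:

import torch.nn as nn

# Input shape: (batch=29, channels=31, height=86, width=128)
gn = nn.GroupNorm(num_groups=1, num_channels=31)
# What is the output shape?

Input shape: (29, 31, 86, 128)
Output shape: (29, 31, 86, 128)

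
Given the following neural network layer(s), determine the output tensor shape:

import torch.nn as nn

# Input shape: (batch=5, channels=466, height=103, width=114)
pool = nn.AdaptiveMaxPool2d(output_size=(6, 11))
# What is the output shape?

Input shape: (5, 466, 103, 114)
Output shape: (5, 466, 6, 11)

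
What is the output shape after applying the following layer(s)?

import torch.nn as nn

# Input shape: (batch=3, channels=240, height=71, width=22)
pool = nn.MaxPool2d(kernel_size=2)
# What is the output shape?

Input shape: (3, 240, 71, 22)
Output shape: (3, 240, 35, 11)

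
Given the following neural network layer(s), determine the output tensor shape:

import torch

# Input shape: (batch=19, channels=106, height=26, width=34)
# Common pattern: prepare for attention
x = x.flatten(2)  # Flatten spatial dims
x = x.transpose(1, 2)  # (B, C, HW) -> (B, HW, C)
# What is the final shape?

Input shape: (19, 106, 26, 34)
  -> after flatten(2): (19, 106, 884)
Output shape: (19, 884, 106)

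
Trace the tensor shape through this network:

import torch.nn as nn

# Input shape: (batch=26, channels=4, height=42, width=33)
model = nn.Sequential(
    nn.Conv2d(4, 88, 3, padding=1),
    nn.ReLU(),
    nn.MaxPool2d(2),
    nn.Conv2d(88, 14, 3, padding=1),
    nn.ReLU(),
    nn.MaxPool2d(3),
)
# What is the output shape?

Input shape: (26, 4, 42, 33)
  -> after first Conv2d: (26, 88, 42, 33)
  -> after first MaxPool2d: (26, 88, 21, 16)
  -> after second Conv2d: (26, 14, 21, 16)
Output shape: (26, 14, 7, 5)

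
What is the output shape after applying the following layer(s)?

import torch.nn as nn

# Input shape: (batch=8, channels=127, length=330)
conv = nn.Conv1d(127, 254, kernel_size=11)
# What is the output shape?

Input shape: (8, 127, 330)
Output shape: (8, 254, 320)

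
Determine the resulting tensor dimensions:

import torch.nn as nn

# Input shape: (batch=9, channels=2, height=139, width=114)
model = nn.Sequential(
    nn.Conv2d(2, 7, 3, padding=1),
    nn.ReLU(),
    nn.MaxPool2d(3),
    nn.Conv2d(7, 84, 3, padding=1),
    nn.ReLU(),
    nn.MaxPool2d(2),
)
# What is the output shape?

Input shape: (9, 2, 139, 114)
  -> after first Conv2d: (9, 7, 139, 114)
  -> after first MaxPool2d: (9, 7, 46, 38)
  -> after second Conv2d: (9, 84, 46, 38)
Output shape: (9, 84, 23, 19)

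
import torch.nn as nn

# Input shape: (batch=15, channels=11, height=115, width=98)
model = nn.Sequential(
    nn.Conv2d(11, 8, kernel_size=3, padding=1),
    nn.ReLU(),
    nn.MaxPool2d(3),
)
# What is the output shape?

Input shape: (15, 11, 115, 98)
  -> after Conv2d: (15, 8, 115, 98)
  -> after ReLU: (15, 8, 115, 98)
Output shape: (15, 8, 38, 32)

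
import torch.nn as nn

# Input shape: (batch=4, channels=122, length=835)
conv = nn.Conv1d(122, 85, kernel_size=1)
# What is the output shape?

Input shape: (4, 122, 835)
Output shape: (4, 85, 835)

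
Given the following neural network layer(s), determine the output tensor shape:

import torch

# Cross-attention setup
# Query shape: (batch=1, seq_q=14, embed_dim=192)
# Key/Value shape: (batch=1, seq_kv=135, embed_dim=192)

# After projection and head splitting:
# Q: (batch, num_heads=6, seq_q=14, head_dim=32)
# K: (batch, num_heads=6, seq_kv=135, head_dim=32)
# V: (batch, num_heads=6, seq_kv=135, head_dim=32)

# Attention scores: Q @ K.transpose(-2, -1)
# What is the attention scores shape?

Input shape: (1, 14, 192)
Output shape: (1, 6, 14, 135)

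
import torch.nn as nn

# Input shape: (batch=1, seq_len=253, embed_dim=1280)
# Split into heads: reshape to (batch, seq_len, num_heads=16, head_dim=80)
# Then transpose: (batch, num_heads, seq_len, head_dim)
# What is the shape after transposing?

Input shape: (1, 253, 1280)
  -> after reshape: (1, 253, 16, 80)
Output shape: (1, 16, 253, 80)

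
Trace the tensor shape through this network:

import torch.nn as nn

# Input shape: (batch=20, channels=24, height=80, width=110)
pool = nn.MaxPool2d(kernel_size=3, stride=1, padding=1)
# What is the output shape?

Input shape: (20, 24, 80, 110)
Output shape: (20, 24, 80, 110)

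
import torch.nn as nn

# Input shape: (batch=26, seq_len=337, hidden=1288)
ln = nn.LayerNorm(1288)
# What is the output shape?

Input shape: (26, 337, 1288)
Output shape: (26, 337, 1288)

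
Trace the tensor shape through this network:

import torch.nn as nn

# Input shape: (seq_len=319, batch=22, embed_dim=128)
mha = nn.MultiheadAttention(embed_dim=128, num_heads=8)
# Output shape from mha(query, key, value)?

Input shape: (319, 22, 128)
Output shape: (319, 22, 128)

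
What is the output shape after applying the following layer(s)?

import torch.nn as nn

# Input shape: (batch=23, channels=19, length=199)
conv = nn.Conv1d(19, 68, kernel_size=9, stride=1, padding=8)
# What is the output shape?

Input shape: (23, 19, 199)
Output shape: (23, 68, 207)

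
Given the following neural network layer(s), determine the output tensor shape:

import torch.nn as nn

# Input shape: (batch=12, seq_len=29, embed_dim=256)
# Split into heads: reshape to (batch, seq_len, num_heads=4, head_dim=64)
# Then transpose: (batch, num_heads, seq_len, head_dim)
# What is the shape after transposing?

Input shape: (12, 29, 256)
  -> after reshape: (12, 29, 4, 64)
Output shape: (12, 4, 29, 64)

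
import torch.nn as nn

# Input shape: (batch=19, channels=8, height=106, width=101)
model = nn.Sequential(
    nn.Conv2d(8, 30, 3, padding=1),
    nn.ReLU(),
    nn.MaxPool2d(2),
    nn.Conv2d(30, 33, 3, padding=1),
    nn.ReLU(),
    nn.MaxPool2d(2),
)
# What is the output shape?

Input shape: (19, 8, 106, 101)
  -> after first Conv2d: (19, 30, 106, 101)
  -> after first MaxPool2d: (19, 30, 53, 50)
  -> after second Conv2d: (19, 33, 53, 50)
Output shape: (19, 33, 26, 25)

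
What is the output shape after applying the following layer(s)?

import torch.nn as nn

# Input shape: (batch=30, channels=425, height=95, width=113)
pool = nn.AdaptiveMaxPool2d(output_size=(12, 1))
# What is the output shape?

Input shape: (30, 425, 95, 113)
Output shape: (30, 425, 12, 1)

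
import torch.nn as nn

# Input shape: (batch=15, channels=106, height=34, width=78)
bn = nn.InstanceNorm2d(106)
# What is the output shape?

Input shape: (15, 106, 34, 78)
Output shape: (15, 106, 34, 78)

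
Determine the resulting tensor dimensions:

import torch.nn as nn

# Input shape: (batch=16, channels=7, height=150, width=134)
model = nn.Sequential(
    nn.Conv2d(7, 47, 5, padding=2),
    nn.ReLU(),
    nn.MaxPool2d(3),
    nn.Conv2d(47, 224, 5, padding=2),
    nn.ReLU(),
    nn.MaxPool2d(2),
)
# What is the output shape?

Input shape: (16, 7, 150, 134)
  -> after first Conv2d: (16, 47, 150, 134)
  -> after first MaxPool2d: (16, 47, 50, 44)
  -> after second Conv2d: (16, 224, 50, 44)
Output shape: (16, 224, 25, 22)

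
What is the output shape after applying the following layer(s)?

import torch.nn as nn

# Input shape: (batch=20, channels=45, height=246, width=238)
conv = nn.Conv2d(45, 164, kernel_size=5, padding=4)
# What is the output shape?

Input shape: (20, 45, 246, 238)
Output shape: (20, 164, 250, 242)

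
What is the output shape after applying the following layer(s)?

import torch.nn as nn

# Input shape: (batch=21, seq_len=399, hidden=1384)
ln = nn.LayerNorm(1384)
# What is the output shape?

Input shape: (21, 399, 1384)
Output shape: (21, 399, 1384)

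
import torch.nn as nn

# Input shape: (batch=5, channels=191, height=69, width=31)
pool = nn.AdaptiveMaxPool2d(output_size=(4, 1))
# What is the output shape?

Input shape: (5, 191, 69, 31)
Output shape: (5, 191, 4, 1)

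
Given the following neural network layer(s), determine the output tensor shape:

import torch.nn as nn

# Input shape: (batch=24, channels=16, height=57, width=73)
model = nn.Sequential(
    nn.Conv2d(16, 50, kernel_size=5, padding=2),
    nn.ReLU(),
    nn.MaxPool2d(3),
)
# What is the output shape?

Input shape: (24, 16, 57, 73)
  -> after Conv2d: (24, 50, 57, 73)
  -> after ReLU: (24, 50, 57, 73)
Output shape: (24, 50, 19, 24)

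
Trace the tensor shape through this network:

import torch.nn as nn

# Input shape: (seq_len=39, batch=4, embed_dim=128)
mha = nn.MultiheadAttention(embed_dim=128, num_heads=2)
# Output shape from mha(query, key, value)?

Input shape: (39, 4, 128)
Output shape: (39, 4, 128)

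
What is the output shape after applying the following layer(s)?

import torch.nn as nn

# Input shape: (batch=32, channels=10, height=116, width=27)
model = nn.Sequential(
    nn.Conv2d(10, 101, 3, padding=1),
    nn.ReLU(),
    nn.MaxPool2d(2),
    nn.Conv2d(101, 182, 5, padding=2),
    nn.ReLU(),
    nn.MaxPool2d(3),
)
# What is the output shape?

Input shape: (32, 10, 116, 27)
  -> after first Conv2d: (32, 101, 116, 27)
  -> after first MaxPool2d: (32, 101, 58, 13)
  -> after second Conv2d: (32, 182, 58, 13)
Output shape: (32, 182, 19, 4)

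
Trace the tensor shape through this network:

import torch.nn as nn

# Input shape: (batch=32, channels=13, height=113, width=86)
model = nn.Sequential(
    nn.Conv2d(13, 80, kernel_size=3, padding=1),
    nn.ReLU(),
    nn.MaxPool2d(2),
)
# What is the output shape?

Input shape: (32, 13, 113, 86)
  -> after Conv2d: (32, 80, 113, 86)
  -> after ReLU: (32, 80, 113, 86)
Output shape: (32, 80, 56, 43)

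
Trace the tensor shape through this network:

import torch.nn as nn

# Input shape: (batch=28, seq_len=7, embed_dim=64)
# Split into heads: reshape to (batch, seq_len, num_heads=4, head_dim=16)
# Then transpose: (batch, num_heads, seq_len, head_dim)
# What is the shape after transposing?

Input shape: (28, 7, 64)
  -> after reshape: (28, 7, 4, 16)
Output shape: (28, 4, 7, 16)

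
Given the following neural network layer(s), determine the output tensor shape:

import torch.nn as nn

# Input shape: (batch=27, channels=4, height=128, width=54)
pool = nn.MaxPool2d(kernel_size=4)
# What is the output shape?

Input shape: (27, 4, 128, 54)
Output shape: (27, 4, 32, 13)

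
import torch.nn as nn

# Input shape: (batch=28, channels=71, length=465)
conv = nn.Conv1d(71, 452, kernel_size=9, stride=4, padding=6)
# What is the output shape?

Input shape: (28, 71, 465)
Output shape: (28, 452, 118)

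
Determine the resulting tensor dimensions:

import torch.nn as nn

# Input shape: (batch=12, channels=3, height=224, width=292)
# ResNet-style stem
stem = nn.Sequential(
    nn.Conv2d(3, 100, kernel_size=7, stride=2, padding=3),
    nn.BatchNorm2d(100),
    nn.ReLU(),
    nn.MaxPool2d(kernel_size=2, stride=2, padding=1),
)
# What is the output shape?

Input shape: (12, 3, 224, 292)
  -> after Conv2d 7x7 stride=2: (12, 100, 112, 146)
Output shape: (12, 100, 57, 74)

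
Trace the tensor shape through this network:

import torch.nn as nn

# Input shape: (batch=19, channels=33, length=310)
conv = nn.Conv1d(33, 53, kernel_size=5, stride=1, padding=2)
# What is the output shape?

Input shape: (19, 33, 310)
Output shape: (19, 53, 310)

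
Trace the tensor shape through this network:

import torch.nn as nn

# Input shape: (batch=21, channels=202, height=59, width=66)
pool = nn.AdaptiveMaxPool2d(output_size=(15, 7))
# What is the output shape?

Input shape: (21, 202, 59, 66)
Output shape: (21, 202, 15, 7)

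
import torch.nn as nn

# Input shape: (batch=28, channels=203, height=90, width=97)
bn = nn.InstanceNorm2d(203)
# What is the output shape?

Input shape: (28, 203, 90, 97)
Output shape: (28, 203, 90, 97)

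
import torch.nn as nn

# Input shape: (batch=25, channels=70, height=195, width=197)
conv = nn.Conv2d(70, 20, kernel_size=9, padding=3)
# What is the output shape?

Input shape: (25, 70, 195, 197)
Output shape: (25, 20, 193, 195)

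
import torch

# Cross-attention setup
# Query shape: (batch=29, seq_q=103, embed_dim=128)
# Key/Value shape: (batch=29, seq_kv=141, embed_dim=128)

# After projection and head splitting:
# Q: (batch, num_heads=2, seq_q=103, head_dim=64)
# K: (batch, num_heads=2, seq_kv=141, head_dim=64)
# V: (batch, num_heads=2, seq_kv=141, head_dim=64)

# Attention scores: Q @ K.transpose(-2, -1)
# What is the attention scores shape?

Input shape: (29, 103, 128)
Output shape: (29, 2, 103, 141)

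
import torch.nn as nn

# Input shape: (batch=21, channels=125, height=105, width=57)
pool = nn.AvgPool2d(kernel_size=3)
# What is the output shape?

Input shape: (21, 125, 105, 57)
Output shape: (21, 125, 35, 19)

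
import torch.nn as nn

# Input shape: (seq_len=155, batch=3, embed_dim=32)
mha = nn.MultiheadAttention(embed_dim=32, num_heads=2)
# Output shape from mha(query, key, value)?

Input shape: (155, 3, 32)
Output shape: (155, 3, 32)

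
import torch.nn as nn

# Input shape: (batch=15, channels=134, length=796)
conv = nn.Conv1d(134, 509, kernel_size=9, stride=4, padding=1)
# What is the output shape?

Input shape: (15, 134, 796)
Output shape: (15, 509, 198)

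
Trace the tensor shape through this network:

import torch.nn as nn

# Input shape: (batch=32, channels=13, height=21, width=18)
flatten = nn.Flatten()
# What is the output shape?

Input shape: (32, 13, 21, 18)
Output shape: (32, 4914)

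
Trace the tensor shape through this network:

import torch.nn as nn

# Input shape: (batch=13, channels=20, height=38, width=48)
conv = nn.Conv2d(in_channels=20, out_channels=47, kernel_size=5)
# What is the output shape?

Input shape: (13, 20, 38, 48)
Output shape: (13, 47, 34, 44)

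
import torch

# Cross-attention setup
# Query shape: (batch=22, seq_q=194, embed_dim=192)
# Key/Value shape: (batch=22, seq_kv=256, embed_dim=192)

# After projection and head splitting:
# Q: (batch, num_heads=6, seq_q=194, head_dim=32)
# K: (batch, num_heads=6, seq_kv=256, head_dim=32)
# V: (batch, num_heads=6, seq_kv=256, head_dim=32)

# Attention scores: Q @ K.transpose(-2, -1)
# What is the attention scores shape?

Input shape: (22, 194, 192)
Output shape: (22, 6, 194, 256)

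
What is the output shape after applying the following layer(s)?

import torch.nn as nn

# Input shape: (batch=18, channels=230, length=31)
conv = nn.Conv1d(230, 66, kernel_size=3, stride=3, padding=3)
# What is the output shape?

Input shape: (18, 230, 31)
Output shape: (18, 66, 12)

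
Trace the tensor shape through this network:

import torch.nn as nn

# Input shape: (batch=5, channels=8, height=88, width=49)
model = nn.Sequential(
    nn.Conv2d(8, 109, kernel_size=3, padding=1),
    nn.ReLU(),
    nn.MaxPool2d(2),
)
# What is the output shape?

Input shape: (5, 8, 88, 49)
  -> after Conv2d: (5, 109, 88, 49)
  -> after ReLU: (5, 109, 88, 49)
Output shape: (5, 109, 44, 24)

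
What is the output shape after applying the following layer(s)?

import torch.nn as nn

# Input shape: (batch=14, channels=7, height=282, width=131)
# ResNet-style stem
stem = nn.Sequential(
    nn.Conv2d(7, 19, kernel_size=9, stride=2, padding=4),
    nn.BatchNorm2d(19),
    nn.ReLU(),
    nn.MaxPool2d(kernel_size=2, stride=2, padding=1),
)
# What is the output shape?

Input shape: (14, 7, 282, 131)
  -> after Conv2d 9x9 stride=2: (14, 19, 141, 66)
Output shape: (14, 19, 71, 34)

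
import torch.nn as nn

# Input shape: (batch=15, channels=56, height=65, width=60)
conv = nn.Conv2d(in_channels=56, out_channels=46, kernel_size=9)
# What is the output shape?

Input shape: (15, 56, 65, 60)
Output shape: (15, 46, 57, 52)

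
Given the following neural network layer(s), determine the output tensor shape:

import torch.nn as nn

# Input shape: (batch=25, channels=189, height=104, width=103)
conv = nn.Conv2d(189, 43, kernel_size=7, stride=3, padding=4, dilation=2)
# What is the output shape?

Input shape: (25, 189, 104, 103)
Output shape: (25, 43, 34, 33)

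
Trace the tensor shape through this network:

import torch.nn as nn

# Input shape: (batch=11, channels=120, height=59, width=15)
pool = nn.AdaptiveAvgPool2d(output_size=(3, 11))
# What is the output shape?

Input shape: (11, 120, 59, 15)
Output shape: (11, 120, 3, 11)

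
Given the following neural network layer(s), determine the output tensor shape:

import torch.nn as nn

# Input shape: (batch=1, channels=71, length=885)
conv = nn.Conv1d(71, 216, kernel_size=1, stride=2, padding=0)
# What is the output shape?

Input shape: (1, 71, 885)
Output shape: (1, 216, 443)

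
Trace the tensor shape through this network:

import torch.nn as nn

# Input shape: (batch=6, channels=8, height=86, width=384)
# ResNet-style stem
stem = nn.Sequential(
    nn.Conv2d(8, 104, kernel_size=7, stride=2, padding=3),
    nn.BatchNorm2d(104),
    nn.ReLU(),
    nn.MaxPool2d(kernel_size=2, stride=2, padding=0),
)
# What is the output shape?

Input shape: (6, 8, 86, 384)
  -> after Conv2d 7x7 stride=2: (6, 104, 43, 192)
Output shape: (6, 104, 21, 96)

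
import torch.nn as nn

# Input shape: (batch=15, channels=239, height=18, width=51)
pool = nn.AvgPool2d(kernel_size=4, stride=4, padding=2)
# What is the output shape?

Input shape: (15, 239, 18, 51)
Output shape: (15, 239, 5, 13)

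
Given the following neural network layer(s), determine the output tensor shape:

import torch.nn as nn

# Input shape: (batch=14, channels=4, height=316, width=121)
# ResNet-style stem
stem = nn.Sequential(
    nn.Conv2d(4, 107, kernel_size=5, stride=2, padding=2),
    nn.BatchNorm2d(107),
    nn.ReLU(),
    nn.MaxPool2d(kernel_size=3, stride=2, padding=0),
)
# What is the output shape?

Input shape: (14, 4, 316, 121)
  -> after Conv2d 5x5 stride=2: (14, 107, 158, 61)
Output shape: (14, 107, 78, 30)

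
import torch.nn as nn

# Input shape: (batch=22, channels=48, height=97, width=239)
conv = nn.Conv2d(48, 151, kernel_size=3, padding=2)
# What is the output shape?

Input shape: (22, 48, 97, 239)
Output shape: (22, 151, 99, 241)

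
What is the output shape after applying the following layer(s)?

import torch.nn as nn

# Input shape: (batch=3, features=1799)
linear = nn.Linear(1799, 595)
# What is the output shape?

Input shape: (3, 1799)
Output shape: (3, 595)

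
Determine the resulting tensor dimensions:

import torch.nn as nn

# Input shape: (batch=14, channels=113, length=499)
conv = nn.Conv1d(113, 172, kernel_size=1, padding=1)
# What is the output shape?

Input shape: (14, 113, 499)
Output shape: (14, 172, 501)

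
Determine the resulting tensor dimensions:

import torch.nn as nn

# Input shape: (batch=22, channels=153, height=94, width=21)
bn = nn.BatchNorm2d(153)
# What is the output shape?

Input shape: (22, 153, 94, 21)
Output shape: (22, 153, 94, 21)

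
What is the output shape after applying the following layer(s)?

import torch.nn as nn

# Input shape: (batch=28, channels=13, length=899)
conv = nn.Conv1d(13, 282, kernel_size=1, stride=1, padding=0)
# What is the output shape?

Input shape: (28, 13, 899)
Output shape: (28, 282, 899)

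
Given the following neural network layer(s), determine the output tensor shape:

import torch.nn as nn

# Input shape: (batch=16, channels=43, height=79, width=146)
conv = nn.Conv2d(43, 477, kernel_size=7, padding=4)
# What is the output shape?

Input shape: (16, 43, 79, 146)
Output shape: (16, 477, 81, 148)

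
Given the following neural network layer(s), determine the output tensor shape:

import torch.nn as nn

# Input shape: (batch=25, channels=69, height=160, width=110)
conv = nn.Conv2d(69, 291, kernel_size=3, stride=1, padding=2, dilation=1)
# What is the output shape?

Input shape: (25, 69, 160, 110)
Output shape: (25, 291, 162, 112)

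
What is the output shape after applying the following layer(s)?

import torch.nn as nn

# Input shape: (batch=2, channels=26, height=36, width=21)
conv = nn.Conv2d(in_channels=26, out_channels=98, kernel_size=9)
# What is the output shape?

Input shape: (2, 26, 36, 21)
Output shape: (2, 98, 28, 13)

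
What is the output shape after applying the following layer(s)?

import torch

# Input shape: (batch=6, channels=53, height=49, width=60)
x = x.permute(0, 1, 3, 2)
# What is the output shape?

Input shape: (6, 53, 49, 60)
Output shape: (6, 53, 60, 49)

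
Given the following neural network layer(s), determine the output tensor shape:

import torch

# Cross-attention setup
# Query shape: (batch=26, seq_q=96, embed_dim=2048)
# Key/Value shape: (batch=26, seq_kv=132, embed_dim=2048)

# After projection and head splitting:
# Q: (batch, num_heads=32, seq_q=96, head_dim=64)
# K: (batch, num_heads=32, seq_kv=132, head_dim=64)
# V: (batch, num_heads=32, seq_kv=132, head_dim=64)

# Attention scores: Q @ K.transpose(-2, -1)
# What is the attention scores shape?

Input shape: (26, 96, 2048)
Output shape: (26, 32, 96, 132)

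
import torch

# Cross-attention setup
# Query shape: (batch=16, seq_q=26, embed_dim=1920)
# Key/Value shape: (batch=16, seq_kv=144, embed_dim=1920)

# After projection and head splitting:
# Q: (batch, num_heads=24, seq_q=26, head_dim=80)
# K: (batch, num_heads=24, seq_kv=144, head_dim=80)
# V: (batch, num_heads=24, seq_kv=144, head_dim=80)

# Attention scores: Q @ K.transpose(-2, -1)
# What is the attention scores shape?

Input shape: (16, 26, 1920)
Output shape: (16, 24, 26, 144)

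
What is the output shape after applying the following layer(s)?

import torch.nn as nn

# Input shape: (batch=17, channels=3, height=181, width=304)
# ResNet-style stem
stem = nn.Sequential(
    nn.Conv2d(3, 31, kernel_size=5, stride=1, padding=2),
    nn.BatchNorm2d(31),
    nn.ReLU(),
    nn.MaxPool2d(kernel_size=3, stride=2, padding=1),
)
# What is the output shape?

Input shape: (17, 3, 181, 304)
  -> after Conv2d 5x5 stride=1: (17, 31, 181, 304)
Output shape: (17, 31, 91, 152)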